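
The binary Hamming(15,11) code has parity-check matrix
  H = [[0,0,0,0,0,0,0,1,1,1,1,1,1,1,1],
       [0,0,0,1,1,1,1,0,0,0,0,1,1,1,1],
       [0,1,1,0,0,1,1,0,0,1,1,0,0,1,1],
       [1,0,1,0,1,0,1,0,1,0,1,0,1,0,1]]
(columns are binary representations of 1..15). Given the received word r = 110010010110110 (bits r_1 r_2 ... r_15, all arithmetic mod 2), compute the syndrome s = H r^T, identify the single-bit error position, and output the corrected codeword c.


s = (1, 1, 0, 0)^T, error position = 12, corrected codeword c = 110010010111110

Compute s = H r^T mod 2 one row at a time:
  s_1 = 1 + 0 + 1 + 1 + 0 + 1 + 1 + 0 = 5 ≡ 1 (mod 2).
  s_2 = 0 + 1 + 0 + 0 + 0 + 1 + 1 + 0 = 3 ≡ 1 (mod 2).
  s_3 = 1 + 0 + 0 + 0 + 1 + 1 + 1 + 0 = 4 ≡ 0 (mod 2).
  s_4 = 1 + 0 + 1 + 0 + 0 + 1 + 1 + 0 = 4 ≡ 0 (mod 2).
s = (1, 1, 0, 0)^T — this equals column 12 of H (binary 1100), so error is at position 12.
Correct: flip bit 12 of r = 110010010110110 to get c = 110010010111110.


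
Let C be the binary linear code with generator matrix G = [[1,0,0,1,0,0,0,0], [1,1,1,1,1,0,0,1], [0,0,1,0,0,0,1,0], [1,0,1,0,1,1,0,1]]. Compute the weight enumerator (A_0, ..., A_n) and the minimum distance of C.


Weight distribution: A_0 = 1, A_2 = 2, A_3 = 2, A_4 = 3, A_5 = 6, A_6 = 2. Minimum distance d = 2.

Enumerate all 2^4 = 16 messages m ∈ F_2^4.
For each, compute codeword c = mG in F_2^8, then tally its weight.
  m = 0000 → c = 00000000, weight = 0.
  m = 1000 → c = 10010000, weight = 2.
  m = 0100 → c = 11111001, weight = 6.
  m = 1100 → c = 01101001, weight = 4.
  m = 0010 → c = 00100010, weight = 2.
  m = 1010 → c = 10110010, weight = 4.
  m = 0110 → c = 11011011, weight = 6.
  m = 1110 → c = 01001011, weight = 4.
  m = 0001 → c = 10101101, weight = 5.
  m = 1001 → c = 00111101, weight = 5.
  m = 0101 → c = 01010100, weight = 3.
  m = 1101 → c = 11000100, weight = 3.
  m = 0011 → c = 10001111, weight = 5.
  m = 1011 → c = 00011111, weight = 5.
  m = 0111 → c = 01110110, weight = 5.
  m = 1111 → c = 11100110, weight = 5.
Tally weights:
  weight 0: 1 codewords.
  weight 2: 2 codewords.
  weight 3: 2 codewords.
  weight 4: 3 codewords.
  weight 5: 6 codewords.
  weight 6: 2 codewords.
Minimum distance d = smallest w > 0 with A_w > 0 = 2.
Sanity: Σ A_w = 16 = 2^4 = 16 ✓.


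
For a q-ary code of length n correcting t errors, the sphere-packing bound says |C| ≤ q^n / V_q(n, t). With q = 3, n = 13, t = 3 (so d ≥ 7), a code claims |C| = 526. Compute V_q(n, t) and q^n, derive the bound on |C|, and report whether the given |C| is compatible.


V_q(n, t) = 2627, q^n = 1594323, Hamming bound = 606, |C| = 526 ≤ bound (satisfied).

Step 1: Compute V_q(n, t) = Σ_{j=0}^3 C(n, j) (q−1)^j.
  j = 0: C(13,0)·(2)^0 = 1·1 = 1.
  j = 1: C(13,1)·(2)^1 = 13·2 = 26.
  j = 2: C(13,2)·(2)^2 = 78·4 = 312.
  j = 3: C(13,3)·(2)^3 = 286·8 = 2288.
  V_q(n, t) = 1 + 26 + 312 + 2288 = 2627.
Step 2: q^n = 3^13 = 1594323.
Step 3: Hamming bound ⌊q^n / V_q(n,t)⌋ = ⌊1594323/2627⌋ = 606.
Step 4: Compare |C| = 526 to 606: satisfied.
The claimed |C| lies below the Hamming bound.


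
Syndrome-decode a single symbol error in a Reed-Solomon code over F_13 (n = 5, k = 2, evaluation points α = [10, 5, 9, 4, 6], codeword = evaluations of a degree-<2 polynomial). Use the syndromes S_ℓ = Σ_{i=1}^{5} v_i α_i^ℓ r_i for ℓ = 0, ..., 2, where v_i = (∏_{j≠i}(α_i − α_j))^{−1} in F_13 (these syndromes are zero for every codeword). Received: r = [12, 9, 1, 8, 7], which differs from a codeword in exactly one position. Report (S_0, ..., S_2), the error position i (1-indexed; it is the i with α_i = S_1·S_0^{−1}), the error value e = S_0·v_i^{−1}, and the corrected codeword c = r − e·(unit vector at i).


S = (11, 5, 7), error at position 4, error magnitude e = 10, c = [12, 9, 1, 11, 7].

Step 1: column multipliers v_i = (∏_{j≠i}(α_i − α_j))^{−1} mod 13.
  i = 1 (α = 10): (10−5)(10−9)(10−4)(10−6) = 5·1·6·4 = 120 ≡ 3, so v_1 = 3^{−1} = 9 (mod 13).
  i = 2 (α = 5): (5−10)(5−9)(5−4)(5−6) = (−5)·(−4)·1·(−1) = −20 ≡ 6, so v_2 = 6^{−1} = 11 (mod 13).
  i = 3 (α = 9): (9−10)(9−5)(9−4)(9−6) = (−1)·4·5·3 = −60 ≡ 5, so v_3 = 5^{−1} = 8 (mod 13).
  i = 4 (α = 4): (4−10)(4−5)(4−9)(4−6) = (−6)·(−1)·(−5)·(−2) = 60 ≡ 8, so v_4 = 8^{−1} = 5 (mod 13).
  i = 5 (α = 6): (6−10)(6−5)(6−9)(6−4) = (−4)·1·(−3)·2 = 24 ≡ 11, so v_5 = 11^{−1} = 6 (mod 13).
  v = [9, 11, 8, 5, 6].
Step 2: syndromes of r = [12, 9, 1, 8, 7] (all sums mod 13).
  S_0 = Σ v_i r_i = 9·12 + 11·9 + 8·1 + 5·8 + 6·7 = 297 ≡ 11.
  S_1 = Σ v_i α_i r_i = 9·10·12 + 11·5·9 + 8·9·1 + 5·4·8 + 6·6·7 = 2059 ≡ 5.
  α_i^2 mod 13 = [9, 12, 3, 3, 10].
  S_2 = Σ v_i α_i^2 r_i = 9·9·12 + 11·12·9 + 8·3·1 + 5·3·8 + 6·10·7 = 2724 ≡ 7.
  S = (11, 5, 7) ≠ 0, so r is not a codeword (an error is present).
Step 3: locate the error. For a single error e at position i, S_ℓ = v_i·e·α_i^ℓ, so α_err = S_1/S_0.
  S_0^{−1} = 11^{−1} = 6 (mod 13), so α_err = 5·6 = 30 ≡ 4 = α_4. Error position i = 4.
  Consistency check: S_2/S_1 = 7·8 = 56 ≡ 4 = α_err ✓ (single-error assumption holds).
Step 4: error magnitude e = S_0/v_4 = S_0·∏_{j≠4}(α_4 − α_j) = 11·8 = 88 ≡ 10 (mod 13).
Step 5: correct position 4: c_4 = r_4 − e = 8 − 10 ≡ 11 (mod 13). Hence c = [12, 9, 1, 11, 7].
  Check: interpolating c through the α_i gives m(x) = 6 + 11·x (degree < 2) with m(α_i) = c_i for every i, so c is indeed a codeword.


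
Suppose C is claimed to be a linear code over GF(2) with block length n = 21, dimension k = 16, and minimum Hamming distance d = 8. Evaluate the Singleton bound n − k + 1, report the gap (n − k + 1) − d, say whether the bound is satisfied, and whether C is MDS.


Singleton RHS = n − k + 1 = 6, slack = -2, bound violated (no such code; not MDS).

Singleton bound: d ≤ n − k + 1.
Here n = 21, k = 16, so n − k + 1 = 6.
Given d = 8, check d ≤ 6: NO.
Slack = (n − k + 1) − d = -2.
The slack is negative: d = 8 exceeds n − k + 1 = 6 by 2, so the Singleton bound is violated and no linear [21, 16, 8]_2 code can exist. In particular it is not MDS (MDS requires d = n − k + 1 exactly).
Description: the claimed parameters are [21, 16, 8]_2; such a code would be impossible (violates the Singleton bound).


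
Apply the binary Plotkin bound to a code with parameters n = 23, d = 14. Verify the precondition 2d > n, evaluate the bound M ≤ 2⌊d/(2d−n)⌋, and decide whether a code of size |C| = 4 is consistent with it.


Plotkin bound M ≤ 4; given |C| = 4 ≤ bound (satisfied).

Check applicability: 2d = 28, n = 23.
2d − n = 5 > 0, so Plotkin applies.
Compute d/(2d−n) = 14/5 ≈ 2.8000.
⌊d/(2d−n)⌋ = 2.
Plotkin bound: M ≤ 2·2 = 4.
Given |C| = 4, check: satisfied.
This |C| is at the Plotkin bound.


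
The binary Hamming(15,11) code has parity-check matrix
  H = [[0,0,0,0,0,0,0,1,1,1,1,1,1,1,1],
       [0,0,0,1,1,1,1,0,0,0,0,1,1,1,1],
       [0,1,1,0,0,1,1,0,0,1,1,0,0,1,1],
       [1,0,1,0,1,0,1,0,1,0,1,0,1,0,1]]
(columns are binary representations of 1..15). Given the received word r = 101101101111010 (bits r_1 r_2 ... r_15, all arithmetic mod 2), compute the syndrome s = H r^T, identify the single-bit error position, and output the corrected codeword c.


s = (1, 1, 0, 1)^T, error position = 13, corrected codeword c = 101101101111110

Compute s = H r^T mod 2 one row at a time:
  s_1 = 0 + 1 + 1 + 1 + 1 + 0 + 1 + 0 = 5 ≡ 1 (mod 2).
  s_2 = 1 + 0 + 1 + 1 + 1 + 0 + 1 + 0 = 5 ≡ 1 (mod 2).
  s_3 = 0 + 1 + 1 + 1 + 1 + 1 + 1 + 0 = 6 ≡ 0 (mod 2).
  s_4 = 1 + 1 + 0 + 1 + 1 + 1 + 0 + 0 = 5 ≡ 1 (mod 2).
s = (1, 1, 0, 1)^T — this equals column 13 of H (binary 1101), so error is at position 13.
Correct: flip bit 13 of r = 101101101111010 to get c = 101101101111110.


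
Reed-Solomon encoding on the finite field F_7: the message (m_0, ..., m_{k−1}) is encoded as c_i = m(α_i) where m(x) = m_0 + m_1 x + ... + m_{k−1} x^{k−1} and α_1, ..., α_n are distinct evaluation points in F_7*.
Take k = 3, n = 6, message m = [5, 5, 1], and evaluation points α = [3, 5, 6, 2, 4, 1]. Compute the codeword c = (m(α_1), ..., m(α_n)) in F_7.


c = [1, 6, 1, 5, 6, 4]

Message polynomial: m(x) = 5 + 5·x + 1·x^2 (mod 7).
For each evaluation point α_i, compute m(α_i) mod 7:
  α_1 = 3: Horner steps 1 → 1 → 1, so m(3) = 1.
  α_2 = 5: Horner steps 1 → 3 → 6, so m(5) = 6.
  α_3 = 6: Horner steps 1 → 4 → 1, so m(6) = 1.
  α_4 = 2: Horner steps 1 → 0 → 5, so m(2) = 5.
  α_5 = 4: Horner steps 1 → 2 → 6, so m(4) = 6.
  α_6 = 1: Horner steps 1 → 6 → 4, so m(1) = 4.
Codeword c = [1, 6, 1, 5, 6, 4] ∈ F_7^6.


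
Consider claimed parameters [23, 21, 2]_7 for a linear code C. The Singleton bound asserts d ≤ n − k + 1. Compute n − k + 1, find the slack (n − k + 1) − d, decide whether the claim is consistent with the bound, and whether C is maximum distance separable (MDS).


Singleton RHS = n − k + 1 = 3, slack = 1, bound satisfied, not MDS.

Singleton bound: d ≤ n − k + 1.
Here n = 23, k = 21, so n − k + 1 = 3.
Given d = 2, check d ≤ 3: YES.
Slack = (n − k + 1) − d = 1.
The code is NOT MDS (slack = 1 > 0).
Description: the claimed parameters are [23, 21, 2]_7; such a code would be non-MDS.


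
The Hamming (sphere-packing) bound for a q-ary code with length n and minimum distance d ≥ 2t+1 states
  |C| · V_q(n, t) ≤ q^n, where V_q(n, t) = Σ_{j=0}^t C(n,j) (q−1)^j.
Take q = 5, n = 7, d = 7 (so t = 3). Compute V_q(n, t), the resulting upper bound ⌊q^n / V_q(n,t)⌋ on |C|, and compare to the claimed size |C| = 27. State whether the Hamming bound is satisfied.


V_q(n, t) = 2605, q^n = 78125, Hamming bound = 29, |C| = 27 ≤ bound (satisfied).

Step 1: Compute V_q(n, t) = Σ_{j=0}^3 C(n, j) (q−1)^j.
  j = 0: C(7,0)·(4)^0 = 1·1 = 1.
  j = 1: C(7,1)·(4)^1 = 7·4 = 28.
  j = 2: C(7,2)·(4)^2 = 21·16 = 336.
  j = 3: C(7,3)·(4)^3 = 35·64 = 2240.
  V_q(n, t) = 1 + 28 + 336 + 2240 = 2605.
Step 2: q^n = 5^7 = 78125.
Step 3: Hamming bound ⌊q^n / V_q(n,t)⌋ = ⌊78125/2605⌋ = 29.
Step 4: Compare |C| = 27 to 29: satisfied.
The claimed |C| lies below the Hamming bound.


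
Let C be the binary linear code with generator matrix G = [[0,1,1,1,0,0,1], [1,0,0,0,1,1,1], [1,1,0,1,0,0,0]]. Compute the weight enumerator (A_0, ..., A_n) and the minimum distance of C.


Weight distribution: A_0 = 1, A_3 = 3, A_4 = 2, A_5 = 1, A_6 = 1. Minimum distance d = 3.

Enumerate all 2^3 = 8 messages m ∈ F_2^3.
For each, compute codeword c = mG in F_2^7, then tally its weight.
  m = 000 → c = 0000000, weight = 0.
  m = 100 → c = 0111001, weight = 4.
  m = 010 → c = 1000111, weight = 4.
  m = 110 → c = 1111110, weight = 6.
  m = 001 → c = 1101000, weight = 3.
  m = 101 → c = 1010001, weight = 3.
  m = 011 → c = 0101111, weight = 5.
  m = 111 → c = 0010110, weight = 3.
Tally weights:
  weight 0: 1 codewords.
  weight 3: 3 codewords.
  weight 4: 2 codewords.
  weight 5: 1 codewords.
  weight 6: 1 codewords.
Minimum distance d = smallest w > 0 with A_w > 0 = 3.
Sanity: Σ A_w = 8 = 2^3 = 8 ✓.


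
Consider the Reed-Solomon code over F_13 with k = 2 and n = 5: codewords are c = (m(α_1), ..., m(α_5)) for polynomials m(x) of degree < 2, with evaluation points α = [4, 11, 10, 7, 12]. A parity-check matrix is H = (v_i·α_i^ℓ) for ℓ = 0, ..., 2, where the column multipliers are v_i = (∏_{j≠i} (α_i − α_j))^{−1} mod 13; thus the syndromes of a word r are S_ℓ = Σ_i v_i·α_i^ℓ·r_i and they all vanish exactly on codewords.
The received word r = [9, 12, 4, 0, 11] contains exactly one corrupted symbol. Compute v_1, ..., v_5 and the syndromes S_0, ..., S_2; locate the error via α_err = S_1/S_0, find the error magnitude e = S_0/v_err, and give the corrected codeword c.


S = (1, 11, 4), error at position 2, error magnitude e = 11, c = [9, 1, 4, 0, 11].

Step 1: column multipliers v_i = (∏_{j≠i}(α_i − α_j))^{−1} mod 13.
  i = 1 (α = 4): (4−11)(4−10)(4−7)(4−12) = (−7)·(−6)·(−3)·(−8) = 1008 ≡ 7, so v_1 = 7^{−1} = 2 (mod 13).
  i = 2 (α = 11): (11−4)(11−10)(11−7)(11−12) = 7·1·4·(−1) = −28 ≡ 11, so v_2 = 11^{−1} = 6 (mod 13).
  i = 3 (α = 10): (10−4)(10−11)(10−7)(10−12) = 6·(−1)·3·(−2) = 36 ≡ 10, so v_3 = 10^{−1} = 4 (mod 13).
  i = 4 (α = 7): (7−4)(7−11)(7−10)(7−12) = 3·(−4)·(−3)·(−5) = −180 ≡ 2, so v_4 = 2^{−1} = 7 (mod 13).
  i = 5 (α = 12): (12−4)(12−11)(12−10)(12−7) = 8·1·2·5 = 80 ≡ 2, so v_5 = 2^{−1} = 7 (mod 13).
  v = [2, 6, 4, 7, 7].
Step 2: syndromes of r = [9, 12, 4, 0, 11] (all sums mod 13).
  S_0 = Σ v_i r_i = 2·9 + 6·12 + 4·4 + 7·0 + 7·11 = 183 ≡ 1.
  S_1 = Σ v_i α_i r_i = 2·4·9 + 6·11·12 + 4·10·4 + 7·7·0 + 7·12·11 = 1948 ≡ 11.
  α_i^2 mod 13 = [3, 4, 9, 10, 1].
  S_2 = Σ v_i α_i^2 r_i = 2·3·9 + 6·4·12 + 4·9·4 + 7·10·0 + 7·1·11 = 563 ≡ 4.
  S = (1, 11, 4) ≠ 0, so r is not a codeword (an error is present).
Step 3: locate the error. For a single error e at position i, S_ℓ = v_i·e·α_i^ℓ, so α_err = S_1/S_0.
  S_0^{−1} = 1^{−1} = 1 (mod 13), so α_err = 11·1 = 11 ≡ 11 = α_2. Error position i = 2.
  Consistency check: S_2/S_1 = 4·6 = 24 ≡ 11 = α_err ✓ (single-error assumption holds).
Step 4: error magnitude e = S_0/v_2 = S_0·∏_{j≠2}(α_2 − α_j) = 1·11 = 11 ≡ 11 (mod 13).
Step 5: correct position 2: c_2 = r_2 − e = 12 − 11 ≡ 1 (mod 13). Hence c = [9, 1, 4, 0, 11].
  Check: interpolating c through the α_i gives m(x) = 8 + 10·x (degree < 2) with m(α_i) = c_i for every i, so c is indeed a codeword.


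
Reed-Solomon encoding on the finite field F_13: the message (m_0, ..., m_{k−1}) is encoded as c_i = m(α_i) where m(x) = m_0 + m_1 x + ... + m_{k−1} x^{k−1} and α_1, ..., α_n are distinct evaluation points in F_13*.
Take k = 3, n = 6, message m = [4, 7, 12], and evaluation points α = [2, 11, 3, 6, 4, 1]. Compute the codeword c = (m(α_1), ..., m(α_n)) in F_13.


c = [1, 12, 3, 10, 3, 10]

Message polynomial: m(x) = 4 + 7·x + 12·x^2 (mod 13).
For each evaluation point α_i, compute m(α_i) mod 13:
  α_1 = 2: Horner steps 12 → 5 → 1, so m(2) = 1.
  α_2 = 11: Horner steps 12 → 9 → 12, so m(11) = 12.
  α_3 = 3: Horner steps 12 → 4 → 3, so m(3) = 3.
  α_4 = 6: Horner steps 12 → 1 → 10, so m(6) = 10.
  α_5 = 4: Horner steps 12 → 3 → 3, so m(4) = 3.
  α_6 = 1: Horner steps 12 → 6 → 10, so m(1) = 10.
Codeword c = [1, 12, 3, 10, 3, 10] ∈ F_13^6.


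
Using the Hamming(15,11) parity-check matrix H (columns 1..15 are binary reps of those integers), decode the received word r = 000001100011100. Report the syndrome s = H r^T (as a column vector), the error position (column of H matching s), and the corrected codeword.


s = (1, 0, 1, 1)^T, error position = 11, corrected codeword c = 000001100001100

Compute s = H r^T mod 2 one row at a time:
  s_1 = 0 + 0 + 0 + 1 + 1 + 1 + 0 + 0 = 3 ≡ 1 (mod 2).
  s_2 = 0 + 0 + 1 + 1 + 1 + 1 + 0 + 0 = 4 ≡ 0 (mod 2).
  s_3 = 0 + 0 + 1 + 1 + 0 + 1 + 0 + 0 = 3 ≡ 1 (mod 2).
  s_4 = 0 + 0 + 0 + 1 + 0 + 1 + 1 + 0 = 3 ≡ 1 (mod 2).
s = (1, 0, 1, 1)^T — this equals column 11 of H (binary 1011), so error is at position 11.
Correct: flip bit 11 of r = 000001100011100 to get c = 000001100001100.


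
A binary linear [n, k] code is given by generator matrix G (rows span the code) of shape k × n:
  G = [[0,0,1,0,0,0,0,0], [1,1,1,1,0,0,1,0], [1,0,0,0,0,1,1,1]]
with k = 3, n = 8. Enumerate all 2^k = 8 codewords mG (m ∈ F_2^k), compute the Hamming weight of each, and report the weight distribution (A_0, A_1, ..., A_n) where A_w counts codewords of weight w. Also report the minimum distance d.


Weight distribution: A_0 = 1, A_1 = 1, A_4 = 3, A_5 = 3. Minimum distance d = 1.

Enumerate all 2^3 = 8 messages m ∈ F_2^3.
For each, compute codeword c = mG in F_2^8, then tally its weight.
  m = 000 → c = 00000000, weight = 0.
  m = 100 → c = 00100000, weight = 1.
  m = 010 → c = 11110010, weight = 5.
  m = 110 → c = 11010010, weight = 4.
  m = 001 → c = 10000111, weight = 4.
  m = 101 → c = 10100111, weight = 5.
  m = 011 → c = 01110101, weight = 5.
  m = 111 → c = 01010101, weight = 4.
Tally weights:
  weight 0: 1 codewords.
  weight 1: 1 codewords.
  weight 4: 3 codewords.
  weight 5: 3 codewords.
Minimum distance d = smallest w > 0 with A_w > 0 = 1.
Sanity: Σ A_w = 8 = 2^3 = 8 ✓.


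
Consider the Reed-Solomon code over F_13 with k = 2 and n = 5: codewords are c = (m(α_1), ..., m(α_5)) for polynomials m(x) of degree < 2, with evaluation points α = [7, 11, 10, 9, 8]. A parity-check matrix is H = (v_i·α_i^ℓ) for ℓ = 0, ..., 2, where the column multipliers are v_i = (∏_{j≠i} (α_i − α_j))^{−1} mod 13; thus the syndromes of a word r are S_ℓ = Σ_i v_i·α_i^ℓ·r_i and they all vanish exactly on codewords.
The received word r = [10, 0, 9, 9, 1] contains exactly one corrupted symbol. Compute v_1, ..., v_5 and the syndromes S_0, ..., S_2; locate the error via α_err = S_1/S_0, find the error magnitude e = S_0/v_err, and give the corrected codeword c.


S = (1, 9, 3), error at position 4, error magnitude e = 4, c = [10, 0, 9, 5, 1].

Step 1: column multipliers v_i = (∏_{j≠i}(α_i − α_j))^{−1} mod 13.
  i = 1 (α = 7): (7−11)(7−10)(7−9)(7−8) = (−4)·(−3)·(−2)·(−1) = 24 ≡ 11, so v_1 = 11^{−1} = 6 (mod 13).
  i = 2 (α = 11): (11−7)(11−10)(11−9)(11−8) = 4·1·2·3 = 24 ≡ 11, so v_2 = 11^{−1} = 6 (mod 13).
  i = 3 (α = 10): (10−7)(10−11)(10−9)(10−8) = 3·(−1)·1·2 = −6 ≡ 7, so v_3 = 7^{−1} = 2 (mod 13).
  i = 4 (α = 9): (9−7)(9−11)(9−10)(9−8) = 2·(−2)·(−1)·1 = 4 ≡ 4, so v_4 = 4^{−1} = 10 (mod 13).
  i = 5 (α = 8): (8−7)(8−11)(8−10)(8−9) = 1·(−3)·(−2)·(−1) = −6 ≡ 7, so v_5 = 7^{−1} = 2 (mod 13).
  v = [6, 6, 2, 10, 2].
Step 2: syndromes of r = [10, 0, 9, 9, 1] (all sums mod 13).
  S_0 = Σ v_i r_i = 6·10 + 6·0 + 2·9 + 10·9 + 2·1 = 170 ≡ 1.
  S_1 = Σ v_i α_i r_i = 6·7·10 + 6·11·0 + 2·10·9 + 10·9·9 + 2·8·1 = 1426 ≡ 9.
  α_i^2 mod 13 = [10, 4, 9, 3, 12].
  S_2 = Σ v_i α_i^2 r_i = 6·10·10 + 6·4·0 + 2·9·9 + 10·3·9 + 2·12·1 = 1056 ≡ 3.
  S = (1, 9, 3) ≠ 0, so r is not a codeword (an error is present).
Step 3: locate the error. For a single error e at position i, S_ℓ = v_i·e·α_i^ℓ, so α_err = S_1/S_0.
  S_0^{−1} = 1^{−1} = 1 (mod 13), so α_err = 9·1 = 9 ≡ 9 = α_4. Error position i = 4.
  Consistency check: S_2/S_1 = 3·3 = 9 ≡ 9 = α_err ✓ (single-error assumption holds).
Step 4: error magnitude e = S_0/v_4 = S_0·∏_{j≠4}(α_4 − α_j) = 1·4 = 4 ≡ 4 (mod 13).
Step 5: correct position 4: c_4 = r_4 − e = 9 − 4 ≡ 5 (mod 13). Hence c = [10, 0, 9, 5, 1].
  Check: interpolating c through the α_i gives m(x) = 8 + 4·x (degree < 2) with m(α_i) = c_i for every i, so c is indeed a codeword.


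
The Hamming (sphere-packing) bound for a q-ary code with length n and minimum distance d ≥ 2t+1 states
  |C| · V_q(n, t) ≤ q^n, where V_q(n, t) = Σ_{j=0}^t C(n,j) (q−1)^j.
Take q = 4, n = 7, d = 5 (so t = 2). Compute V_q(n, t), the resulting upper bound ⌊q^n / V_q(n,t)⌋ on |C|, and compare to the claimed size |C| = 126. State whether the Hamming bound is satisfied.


V_q(n, t) = 211, q^n = 16384, Hamming bound = 77, |C| = 126 > bound (violated).

Step 1: Compute V_q(n, t) = Σ_{j=0}^2 C(n, j) (q−1)^j.
  j = 0: C(7,0)·(3)^0 = 1·1 = 1.
  j = 1: C(7,1)·(3)^1 = 7·3 = 21.
  j = 2: C(7,2)·(3)^2 = 21·9 = 189.
  V_q(n, t) = 1 + 21 + 189 = 211.
Step 2: q^n = 4^7 = 16384.
Step 3: Hamming bound ⌊q^n / V_q(n,t)⌋ = ⌊16384/211⌋ = 77.
Step 4: Compare |C| = 126 to 77: violated.
The claimed |C| lies above the Hamming bound, so no 4-ary code of length 7 with d ≥ 5 can have 126 codewords.


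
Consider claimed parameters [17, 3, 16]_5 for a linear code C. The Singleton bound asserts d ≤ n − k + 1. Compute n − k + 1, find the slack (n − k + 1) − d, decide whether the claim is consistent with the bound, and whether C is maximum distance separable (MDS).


Singleton RHS = n − k + 1 = 15, slack = -1, bound violated (no such code; not MDS).

Singleton bound: d ≤ n − k + 1.
Here n = 17, k = 3, so n − k + 1 = 15.
Given d = 16, check d ≤ 15: NO.
Slack = (n − k + 1) − d = -1.
The slack is negative: d = 16 exceeds n − k + 1 = 15 by 1, so the Singleton bound is violated and no linear [17, 3, 16]_5 code can exist. In particular it is not MDS (MDS requires d = n − k + 1 exactly).
Description: the claimed parameters are [17, 3, 16]_5; such a code would be impossible (violates the Singleton bound).


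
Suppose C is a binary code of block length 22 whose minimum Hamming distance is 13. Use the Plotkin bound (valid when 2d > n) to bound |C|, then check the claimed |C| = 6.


Plotkin bound M ≤ 6; given |C| = 6 ≤ bound (satisfied).

Check applicability: 2d = 26, n = 22.
2d − n = 4 > 0, so Plotkin applies.
Compute d/(2d−n) = 13/4 ≈ 3.2500.
⌊d/(2d−n)⌋ = 3.
Plotkin bound: M ≤ 2·3 = 6.
Given |C| = 6, check: satisfied.
This |C| is at the Plotkin bound.


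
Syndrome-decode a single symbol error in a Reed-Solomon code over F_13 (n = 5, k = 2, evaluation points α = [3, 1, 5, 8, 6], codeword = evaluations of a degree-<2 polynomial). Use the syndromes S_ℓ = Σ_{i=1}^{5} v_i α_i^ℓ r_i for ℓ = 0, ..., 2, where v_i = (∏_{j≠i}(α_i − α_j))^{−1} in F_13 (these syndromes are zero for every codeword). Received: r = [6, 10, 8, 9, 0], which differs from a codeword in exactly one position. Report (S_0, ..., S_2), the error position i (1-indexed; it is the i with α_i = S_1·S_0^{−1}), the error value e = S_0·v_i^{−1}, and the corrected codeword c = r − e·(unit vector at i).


S = (10, 11, 3), error at position 3, error magnitude e = 6, c = [6, 10, 2, 9, 0].

Step 1: column multipliers v_i = (∏_{j≠i}(α_i − α_j))^{−1} mod 13.
  i = 1 (α = 3): (3−1)(3−5)(3−8)(3−6) = 2·(−2)·(−5)·(−3) = −60 ≡ 5, so v_1 = 5^{−1} = 8 (mod 13).
  i = 2 (α = 1): (1−3)(1−5)(1−8)(1−6) = (−2)·(−4)·(−7)·(−5) = 280 ≡ 7, so v_2 = 7^{−1} = 2 (mod 13).
  i = 3 (α = 5): (5−3)(5−1)(5−8)(5−6) = 2·4·(−3)·(−1) = 24 ≡ 11, so v_3 = 11^{−1} = 6 (mod 13).
  i = 4 (α = 8): (8−3)(8−1)(8−5)(8−6) = 5·7·3·2 = 210 ≡ 2, so v_4 = 2^{−1} = 7 (mod 13).
  i = 5 (α = 6): (6−3)(6−1)(6−5)(6−8) = 3·5·1·(−2) = −30 ≡ 9, so v_5 = 9^{−1} = 3 (mod 13).
  v = [8, 2, 6, 7, 3].
Step 2: syndromes of r = [6, 10, 8, 9, 0] (all sums mod 13).
  S_0 = Σ v_i r_i = 8·6 + 2·10 + 6·8 + 7·9 + 3·0 = 179 ≡ 10.
  S_1 = Σ v_i α_i r_i = 8·3·6 + 2·1·10 + 6·5·8 + 7·8·9 + 3·6·0 = 908 ≡ 11.
  α_i^2 mod 13 = [9, 1, 12, 12, 10].
  S_2 = Σ v_i α_i^2 r_i = 8·9·6 + 2·1·10 + 6·12·8 + 7·12·9 + 3·10·0 = 1784 ≡ 3.
  S = (10, 11, 3) ≠ 0, so r is not a codeword (an error is present).
Step 3: locate the error. For a single error e at position i, S_ℓ = v_i·e·α_i^ℓ, so α_err = S_1/S_0.
  S_0^{−1} = 10^{−1} = 4 (mod 13), so α_err = 11·4 = 44 ≡ 5 = α_3. Error position i = 3.
  Consistency check: S_2/S_1 = 3·6 = 18 ≡ 5 = α_err ✓ (single-error assumption holds).
Step 4: error magnitude e = S_0/v_3 = S_0·∏_{j≠3}(α_3 − α_j) = 10·11 = 110 ≡ 6 (mod 13).
Step 5: correct position 3: c_3 = r_3 − e = 8 − 6 ≡ 2 (mod 13). Hence c = [6, 10, 2, 9, 0].
  Check: interpolating c through the α_i gives m(x) = 12 + 11·x (degree < 2) with m(α_i) = c_i for every i, so c is indeed a codeword.


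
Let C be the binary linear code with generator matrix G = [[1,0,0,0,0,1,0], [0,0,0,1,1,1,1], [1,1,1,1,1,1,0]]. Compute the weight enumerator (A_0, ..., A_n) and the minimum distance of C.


Weight distribution: A_0 = 1, A_2 = 1, A_4 = 5, A_6 = 1. Minimum distance d = 2.

Enumerate all 2^3 = 8 messages m ∈ F_2^3.
For each, compute codeword c = mG in F_2^7, then tally its weight.
  m = 000 → c = 0000000, weight = 0.
  m = 100 → c = 1000010, weight = 2.
  m = 010 → c = 0001111, weight = 4.
  m = 110 → c = 1001101, weight = 4.
  m = 001 → c = 1111110, weight = 6.
  m = 101 → c = 0111100, weight = 4.
  m = 011 → c = 1110001, weight = 4.
  m = 111 → c = 0110011, weight = 4.
Tally weights:
  weight 0: 1 codewords.
  weight 2: 1 codewords.
  weight 4: 5 codewords.
  weight 6: 1 codewords.
Minimum distance d = smallest w > 0 with A_w > 0 = 2.
Sanity: Σ A_w = 8 = 2^3 = 8 ✓.


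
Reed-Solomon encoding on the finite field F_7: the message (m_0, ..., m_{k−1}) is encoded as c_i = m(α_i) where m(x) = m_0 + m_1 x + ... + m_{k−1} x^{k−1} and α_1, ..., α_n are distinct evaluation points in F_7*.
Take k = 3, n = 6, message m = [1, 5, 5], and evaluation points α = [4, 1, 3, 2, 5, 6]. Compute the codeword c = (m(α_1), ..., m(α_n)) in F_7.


c = [3, 4, 5, 3, 4, 1]

Message polynomial: m(x) = 1 + 5·x + 5·x^2 (mod 7).
For each evaluation point α_i, compute m(α_i) mod 7:
  α_1 = 4: Horner steps 5 → 4 → 3, so m(4) = 3.
  α_2 = 1: Horner steps 5 → 3 → 4, so m(1) = 4.
  α_3 = 3: Horner steps 5 → 6 → 5, so m(3) = 5.
  α_4 = 2: Horner steps 5 → 1 → 3, so m(2) = 3.
  α_5 = 5: Horner steps 5 → 2 → 4, so m(5) = 4.
  α_6 = 6: Horner steps 5 → 0 → 1, so m(6) = 1.
Codeword c = [3, 4, 5, 3, 4, 1] ∈ F_7^6.


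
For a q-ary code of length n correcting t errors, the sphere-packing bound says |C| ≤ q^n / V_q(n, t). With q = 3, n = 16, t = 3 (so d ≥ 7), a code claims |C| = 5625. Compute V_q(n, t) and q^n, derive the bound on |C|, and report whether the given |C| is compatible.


V_q(n, t) = 4993, q^n = 43046721, Hamming bound = 8621, |C| = 5625 ≤ bound (satisfied).

Step 1: Compute V_q(n, t) = Σ_{j=0}^3 C(n, j) (q−1)^j.
  j = 0: C(16,0)·(2)^0 = 1·1 = 1.
  j = 1: C(16,1)·(2)^1 = 16·2 = 32.
  j = 2: C(16,2)·(2)^2 = 120·4 = 480.
  j = 3: C(16,3)·(2)^3 = 560·8 = 4480.
  V_q(n, t) = 1 + 32 + 480 + 4480 = 4993.
Step 2: q^n = 3^16 = 43046721.
Step 3: Hamming bound ⌊q^n / V_q(n,t)⌋ = ⌊43046721/4993⌋ = 8621.
Step 4: Compare |C| = 5625 to 8621: satisfied.
The claimed |C| lies below the Hamming bound.


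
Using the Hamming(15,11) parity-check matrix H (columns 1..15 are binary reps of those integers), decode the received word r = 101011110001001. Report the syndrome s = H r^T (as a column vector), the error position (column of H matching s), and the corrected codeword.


s = (1, 1, 0, 1)^T, error position = 13, corrected codeword c = 101011110001101

Compute s = H r^T mod 2 one row at a time:
  s_1 = 1 + 0 + 0 + 0 + 1 + 0 + 0 + 1 = 3 ≡ 1 (mod 2).
  s_2 = 0 + 1 + 1 + 1 + 1 + 0 + 0 + 1 = 5 ≡ 1 (mod 2).
  s_3 = 0 + 1 + 1 + 1 + 0 + 0 + 0 + 1 = 4 ≡ 0 (mod 2).
  s_4 = 1 + 1 + 1 + 1 + 0 + 0 + 0 + 1 = 5 ≡ 1 (mod 2).
s = (1, 1, 0, 1)^T — this equals column 13 of H (binary 1101), so error is at position 13.
Correct: flip bit 13 of r = 101011110001001 to get c = 101011110001101.


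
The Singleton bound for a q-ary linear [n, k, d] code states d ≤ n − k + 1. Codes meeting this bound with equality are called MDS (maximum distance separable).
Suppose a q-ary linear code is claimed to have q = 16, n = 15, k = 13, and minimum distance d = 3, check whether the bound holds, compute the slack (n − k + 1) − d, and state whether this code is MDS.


Singleton RHS = n − k + 1 = 3, slack = 0, bound satisfied, MDS.

Singleton bound: d ≤ n − k + 1.
Here n = 15, k = 13, so n − k + 1 = 3.
Given d = 3, check d ≤ 3: YES.
Slack = (n − k + 1) − d = 0.
The code is MDS (slack = 0).
Description: the claimed parameters are [15, 13, 3]_16; such a code would be MDS (meets Singleton bound).


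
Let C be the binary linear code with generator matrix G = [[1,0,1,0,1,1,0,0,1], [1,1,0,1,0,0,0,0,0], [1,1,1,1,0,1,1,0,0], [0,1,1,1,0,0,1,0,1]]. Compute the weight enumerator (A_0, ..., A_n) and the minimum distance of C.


Weight distribution: A_0 = 1, A_2 = 1, A_3 = 4, A_4 = 3, A_5 = 4, A_6 = 3. Minimum distance d = 2.

Enumerate all 2^4 = 16 messages m ∈ F_2^4.
For each, compute codeword c = mG in F_2^9, then tally its weight.
  m = 0000 → c = 000000000, weight = 0.
  m = 1000 → c = 101011001, weight = 5.
  m = 0100 → c = 110100000, weight = 3.
  m = 1100 → c = 011111001, weight = 6.
  m = 0010 → c = 111101100, weight = 6.
  m = 1010 → c = 010110101, weight = 5.
  m = 0110 → c = 001001100, weight = 3.
  m = 1110 → c = 100010101, weight = 4.
  m = 0001 → c = 011100101, weight = 5.
  m = 1001 → c = 110111100, weight = 6.
  m = 0101 → c = 101000101, weight = 4.
  m = 1101 → c = 000011100, weight = 3.
  m = 0011 → c = 100001001, weight = 3.
  m = 1011 → c = 001010000, weight = 2.
  m = 0111 → c = 010101001, weight = 4.
  m = 1111 → c = 111110000, weight = 5.
Tally weights:
  weight 0: 1 codewords.
  weight 2: 1 codewords.
  weight 3: 4 codewords.
  weight 4: 3 codewords.
  weight 5: 4 codewords.
  weight 6: 3 codewords.
Minimum distance d = smallest w > 0 with A_w > 0 = 2.
Sanity: Σ A_w = 16 = 2^4 = 16 ✓.


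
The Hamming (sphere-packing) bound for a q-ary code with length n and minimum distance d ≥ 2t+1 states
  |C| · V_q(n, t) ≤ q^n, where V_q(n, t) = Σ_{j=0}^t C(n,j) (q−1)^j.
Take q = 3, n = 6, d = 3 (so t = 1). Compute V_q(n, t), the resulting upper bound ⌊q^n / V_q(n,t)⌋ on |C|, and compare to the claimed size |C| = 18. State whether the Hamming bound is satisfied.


V_q(n, t) = 13, q^n = 729, Hamming bound = 56, |C| = 18 ≤ bound (satisfied).

Step 1: Compute V_q(n, t) = Σ_{j=0}^1 C(n, j) (q−1)^j.
  j = 0: C(6,0)·(2)^0 = 1·1 = 1.
  j = 1: C(6,1)·(2)^1 = 6·2 = 12.
  V_q(n, t) = 1 + 12 = 13.
Step 2: q^n = 3^6 = 729.
Step 3: Hamming bound ⌊q^n / V_q(n,t)⌋ = ⌊729/13⌋ = 56.
Step 4: Compare |C| = 18 to 56: satisfied.
The claimed |C| lies below the Hamming bound.


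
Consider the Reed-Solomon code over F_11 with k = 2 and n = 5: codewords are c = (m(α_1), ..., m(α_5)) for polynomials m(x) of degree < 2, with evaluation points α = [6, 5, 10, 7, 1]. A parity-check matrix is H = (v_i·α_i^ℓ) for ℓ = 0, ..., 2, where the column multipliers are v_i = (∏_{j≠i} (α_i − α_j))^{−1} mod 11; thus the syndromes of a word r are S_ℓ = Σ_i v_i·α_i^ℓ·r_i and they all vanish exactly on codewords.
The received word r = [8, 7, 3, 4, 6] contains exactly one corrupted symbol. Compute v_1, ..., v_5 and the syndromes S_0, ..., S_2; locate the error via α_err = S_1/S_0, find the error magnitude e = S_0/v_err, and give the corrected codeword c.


S = (7, 2, 10), error at position 2, error magnitude e = 6, c = [8, 1, 3, 4, 6].

Step 1: column multipliers v_i = (∏_{j≠i}(α_i − α_j))^{−1} mod 11.
  i = 1 (α = 6): (6−5)(6−10)(6−7)(6−1) = 1·(−4)·(−1)·5 = 20 ≡ 9, so v_1 = 9^{−1} = 5 (mod 11).
  i = 2 (α = 5): (5−6)(5−10)(5−7)(5−1) = (−1)·(−5)·(−2)·4 = −40 ≡ 4, so v_2 = 4^{−1} = 3 (mod 11).
  i = 3 (α = 10): (10−6)(10−5)(10−7)(10−1) = 4·5·3·9 = 540 ≡ 1, so v_3 = 1^{−1} = 1 (mod 11).
  i = 4 (α = 7): (7−6)(7−5)(7−10)(7−1) = 1·2·(−3)·6 = −36 ≡ 8, so v_4 = 8^{−1} = 7 (mod 11).
  i = 5 (α = 1): (1−6)(1−5)(1−10)(1−7) = (−5)·(−4)·(−9)·(−6) = 1080 ≡ 2, so v_5 = 2^{−1} = 6 (mod 11).
  v = [5, 3, 1, 7, 6].
Step 2: syndromes of r = [8, 7, 3, 4, 6] (all sums mod 11).
  S_0 = Σ v_i r_i = 5·8 + 3·7 + 1·3 + 7·4 + 6·6 = 128 ≡ 7.
  S_1 = Σ v_i α_i r_i = 5·6·8 + 3·5·7 + 1·10·3 + 7·7·4 + 6·1·6 = 607 ≡ 2.
  α_i^2 mod 11 = [3, 3, 1, 5, 1].
  S_2 = Σ v_i α_i^2 r_i = 5·3·8 + 3·3·7 + 1·1·3 + 7·5·4 + 6·1·6 = 362 ≡ 10.
  S = (7, 2, 10) ≠ 0, so r is not a codeword (an error is present).
Step 3: locate the error. For a single error e at position i, S_ℓ = v_i·e·α_i^ℓ, so α_err = S_1/S_0.
  S_0^{−1} = 7^{−1} = 8 (mod 11), so α_err = 2·8 = 16 ≡ 5 = α_2. Error position i = 2.
  Consistency check: S_2/S_1 = 10·6 = 60 ≡ 5 = α_err ✓ (single-error assumption holds).
Step 4: error magnitude e = S_0/v_2 = S_0·∏_{j≠2}(α_2 − α_j) = 7·4 = 28 ≡ 6 (mod 11).
Step 5: correct position 2: c_2 = r_2 − e = 7 − 6 ≡ 1 (mod 11). Hence c = [8, 1, 3, 4, 6].
  Check: interpolating c through the α_i gives m(x) = 10 + 7·x (degree < 2) with m(α_i) = c_i for every i, so c is indeed a codeword.


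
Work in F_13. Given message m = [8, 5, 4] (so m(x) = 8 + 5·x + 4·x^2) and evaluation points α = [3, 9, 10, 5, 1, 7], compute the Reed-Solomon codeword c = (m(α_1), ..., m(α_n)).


c = [7, 0, 3, 3, 4, 5]

Message polynomial: m(x) = 8 + 5·x + 4·x^2 (mod 13).
For each evaluation point α_i, compute m(α_i) mod 13:
  α_1 = 3: Horner steps 4 → 4 → 7, so m(3) = 7.
  α_2 = 9: Horner steps 4 → 2 → 0, so m(9) = 0.
  α_3 = 10: Horner steps 4 → 6 → 3, so m(10) = 3.
  α_4 = 5: Horner steps 4 → 12 → 3, so m(5) = 3.
  α_5 = 1: Horner steps 4 → 9 → 4, so m(1) = 4.
  α_6 = 7: Horner steps 4 → 7 → 5, so m(7) = 5.
Codeword c = [7, 0, 3, 3, 4, 5] ∈ F_13^6.


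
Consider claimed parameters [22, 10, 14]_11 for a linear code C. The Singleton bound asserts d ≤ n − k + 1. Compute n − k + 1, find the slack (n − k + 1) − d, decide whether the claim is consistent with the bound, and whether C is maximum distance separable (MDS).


Singleton RHS = n − k + 1 = 13, slack = -1, bound violated (no such code; not MDS).

Singleton bound: d ≤ n − k + 1.
Here n = 22, k = 10, so n − k + 1 = 13.
Given d = 14, check d ≤ 13: NO.
Slack = (n − k + 1) − d = -1.
The slack is negative: d = 14 exceeds n − k + 1 = 13 by 1, so the Singleton bound is violated and no linear [22, 10, 14]_11 code can exist. In particular it is not MDS (MDS requires d = n − k + 1 exactly).
Description: the claimed parameters are [22, 10, 14]_11; such a code would be impossible (violates the Singleton bound).


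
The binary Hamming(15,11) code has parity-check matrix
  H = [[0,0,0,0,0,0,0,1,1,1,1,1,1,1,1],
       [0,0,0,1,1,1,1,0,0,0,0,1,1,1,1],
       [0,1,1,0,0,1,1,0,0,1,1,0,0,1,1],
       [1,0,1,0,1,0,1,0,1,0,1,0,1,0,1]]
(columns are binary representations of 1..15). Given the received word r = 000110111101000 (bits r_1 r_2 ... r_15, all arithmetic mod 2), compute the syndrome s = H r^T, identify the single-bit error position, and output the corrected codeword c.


s = (0, 0, 0, 1)^T, error position = 1, corrected codeword c = 100110111101000

Compute s = H r^T mod 2 one row at a time:
  s_1 = 1 + 1 + 1 + 0 + 1 + 0 + 0 + 0 = 4 ≡ 0 (mod 2).
  s_2 = 1 + 1 + 0 + 1 + 1 + 0 + 0 + 0 = 4 ≡ 0 (mod 2).
  s_3 = 0 + 0 + 0 + 1 + 1 + 0 + 0 + 0 = 2 ≡ 0 (mod 2).
  s_4 = 0 + 0 + 1 + 1 + 1 + 0 + 0 + 0 = 3 ≡ 1 (mod 2).
s = (0, 0, 0, 1)^T — this equals column 1 of H (binary 0001), so error is at position 1.
Correct: flip bit 1 of r = 000110111101000 to get c = 100110111101000.


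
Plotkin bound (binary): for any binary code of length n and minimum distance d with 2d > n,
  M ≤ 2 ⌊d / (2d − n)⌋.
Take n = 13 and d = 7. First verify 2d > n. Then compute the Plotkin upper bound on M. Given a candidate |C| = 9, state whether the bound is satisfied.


Plotkin bound M ≤ 14; given |C| = 9 ≤ bound (satisfied).

Check applicability: 2d = 14, n = 13.
2d − n = 1 > 0, so Plotkin applies.
Compute d/(2d−n) = 7/1 ≈ 7.0000.
⌊d/(2d−n)⌋ = 7.
Plotkin bound: M ≤ 2·7 = 14.
Given |C| = 9, check: satisfied.
This |C| is below the Plotkin bound.


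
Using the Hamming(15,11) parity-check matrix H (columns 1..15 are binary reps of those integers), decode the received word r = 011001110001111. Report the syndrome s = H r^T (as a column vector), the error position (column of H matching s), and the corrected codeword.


s = (1, 0, 0, 0)^T, error position = 8, corrected codeword c = 011001100001111

Compute s = H r^T mod 2 one row at a time:
  s_1 = 1 + 0 + 0 + 0 + 1 + 1 + 1 + 1 = 5 ≡ 1 (mod 2).
  s_2 = 0 + 0 + 1 + 1 + 1 + 1 + 1 + 1 = 6 ≡ 0 (mod 2).
  s_3 = 1 + 1 + 1 + 1 + 0 + 0 + 1 + 1 = 6 ≡ 0 (mod 2).
  s_4 = 0 + 1 + 0 + 1 + 0 + 0 + 1 + 1 = 4 ≡ 0 (mod 2).
s = (1, 0, 0, 0)^T — this equals column 8 of H (binary 1000), so error is at position 8.
Correct: flip bit 8 of r = 011001110001111 to get c = 011001100001111.


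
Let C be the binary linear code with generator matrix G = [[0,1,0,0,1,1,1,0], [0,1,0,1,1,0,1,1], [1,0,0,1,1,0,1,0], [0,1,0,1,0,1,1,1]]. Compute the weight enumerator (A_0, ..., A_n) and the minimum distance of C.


Weight distribution: A_0 = 1, A_2 = 2, A_3 = 4, A_4 = 5, A_5 = 4. Minimum distance d = 2.

Enumerate all 2^4 = 16 messages m ∈ F_2^4.
For each, compute codeword c = mG in F_2^8, then tally its weight.
  m = 0000 → c = 00000000, weight = 0.
  m = 1000 → c = 01001110, weight = 4.
  m = 0100 → c = 01011011, weight = 5.
  m = 1100 → c = 00010101, weight = 3.
  m = 0010 → c = 10011010, weight = 4.
  m = 1010 → c = 11010100, weight = 4.
  m = 0110 → c = 11000001, weight = 3.
  m = 1110 → c = 10001111, weight = 5.
  m = 0001 → c = 01010111, weight = 5.
  m = 1001 → c = 00011001, weight = 3.
  m = 0101 → c = 00001100, weight = 2.
  m = 1101 → c = 01000010, weight = 2.
  m = 0011 → c = 11001101, weight = 5.
  m = 1011 → c = 10000011, weight = 3.
  m = 0111 → c = 10010110, weight = 4.
  m = 1111 → c = 11011000, weight = 4.
Tally weights:
  weight 0: 1 codewords.
  weight 2: 2 codewords.
  weight 3: 4 codewords.
  weight 4: 5 codewords.
  weight 5: 4 codewords.
Minimum distance d = smallest w > 0 with A_w > 0 = 2.
Sanity: Σ A_w = 16 = 2^4 = 16 ✓.


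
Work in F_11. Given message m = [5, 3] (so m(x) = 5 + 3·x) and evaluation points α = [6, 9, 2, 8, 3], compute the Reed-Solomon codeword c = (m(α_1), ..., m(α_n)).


c = [1, 10, 0, 7, 3]

Message polynomial: m(x) = 5 + 3·x (mod 11).
For each evaluation point α_i, compute m(α_i) mod 11:
  α_1 = 6: Horner steps 3 → 1, so m(6) = 1.
  α_2 = 9: Horner steps 3 → 10, so m(9) = 10.
  α_3 = 2: Horner steps 3 → 0, so m(2) = 0.
  α_4 = 8: Horner steps 3 → 7, so m(8) = 7.
  α_5 = 3: Horner steps 3 → 3, so m(3) = 3.
Codeword c = [1, 10, 0, 7, 3] ∈ F_11^5.


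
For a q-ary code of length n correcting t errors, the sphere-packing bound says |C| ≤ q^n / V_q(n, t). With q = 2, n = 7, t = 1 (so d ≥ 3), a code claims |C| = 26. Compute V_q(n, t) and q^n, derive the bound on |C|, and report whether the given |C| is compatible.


V_q(n, t) = 8, q^n = 128, Hamming bound = 16, |C| = 26 > bound (violated).

Step 1: Compute V_q(n, t) = Σ_{j=0}^1 C(n, j) (q−1)^j.
  j = 0: C(7,0)·(1)^0 = 1·1 = 1.
  j = 1: C(7,1)·(1)^1 = 7·1 = 7.
  V_q(n, t) = 1 + 7 = 8.
Step 2: q^n = 2^7 = 128.
Step 3: Hamming bound ⌊q^n / V_q(n,t)⌋ = ⌊128/8⌋ = 16.
Step 4: Compare |C| = 26 to 16: violated.
The claimed |C| lies above the Hamming bound, so no 2-ary code of length 7 with d ≥ 3 can have 26 codewords.


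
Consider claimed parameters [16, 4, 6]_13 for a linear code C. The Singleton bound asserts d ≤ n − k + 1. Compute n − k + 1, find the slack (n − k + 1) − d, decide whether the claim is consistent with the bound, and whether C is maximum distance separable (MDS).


Singleton RHS = n − k + 1 = 13, slack = 7, bound satisfied, not MDS.

Singleton bound: d ≤ n − k + 1.
Here n = 16, k = 4, so n − k + 1 = 13.
Given d = 6, check d ≤ 13: YES.
Slack = (n − k + 1) − d = 7.
The code is NOT MDS (slack = 7 > 0).
Description: the claimed parameters are [16, 4, 6]_13; such a code would be non-MDS.


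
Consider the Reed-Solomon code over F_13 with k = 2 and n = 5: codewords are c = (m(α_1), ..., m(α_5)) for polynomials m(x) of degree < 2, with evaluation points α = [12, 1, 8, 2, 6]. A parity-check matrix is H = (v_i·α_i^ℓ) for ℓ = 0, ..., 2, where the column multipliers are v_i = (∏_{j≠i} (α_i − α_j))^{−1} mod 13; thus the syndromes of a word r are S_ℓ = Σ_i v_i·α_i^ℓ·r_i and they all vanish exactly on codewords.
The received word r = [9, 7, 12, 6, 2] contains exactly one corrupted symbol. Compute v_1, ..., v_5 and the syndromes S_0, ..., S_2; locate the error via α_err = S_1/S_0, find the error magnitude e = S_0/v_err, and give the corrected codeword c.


S = (6, 9, 7), error at position 3, error magnitude e = 12, c = [9, 7, 0, 6, 2].

Step 1: column multipliers v_i = (∏_{j≠i}(α_i − α_j))^{−1} mod 13.
  i = 1 (α = 12): (12−1)(12−8)(12−2)(12−6) = 11·4·10·6 = 2640 ≡ 1, so v_1 = 1^{−1} = 1 (mod 13).
  i = 2 (α = 1): (1−12)(1−8)(1−2)(1−6) = (−11)·(−7)·(−1)·(−5) = 385 ≡ 8, so v_2 = 8^{−1} = 5 (mod 13).
  i = 3 (α = 8): (8−12)(8−1)(8−2)(8−6) = (−4)·7·6·2 = −336 ≡ 2, so v_3 = 2^{−1} = 7 (mod 13).
  i = 4 (α = 2): (2−12)(2−1)(2−8)(2−6) = (−10)·1·(−6)·(−4) = −240 ≡ 7, so v_4 = 7^{−1} = 2 (mod 13).
  i = 5 (α = 6): (6−12)(6−1)(6−8)(6−2) = (−6)·5·(−2)·4 = 240 ≡ 6, so v_5 = 6^{−1} = 11 (mod 13).
  v = [1, 5, 7, 2, 11].
Step 2: syndromes of r = [9, 7, 12, 6, 2] (all sums mod 13).
  S_0 = Σ v_i r_i = 1·9 + 5·7 + 7·12 + 2·6 + 11·2 = 162 ≡ 6.
  S_1 = Σ v_i α_i r_i = 1·12·9 + 5·1·7 + 7·8·12 + 2·2·6 + 11·6·2 = 971 ≡ 9.
  α_i^2 mod 13 = [1, 1, 12, 4, 10].
  S_2 = Σ v_i α_i^2 r_i = 1·1·9 + 5·1·7 + 7·12·12 + 2·4·6 + 11·10·2 = 1320 ≡ 7.
  S = (6, 9, 7) ≠ 0, so r is not a codeword (an error is present).
Step 3: locate the error. For a single error e at position i, S_ℓ = v_i·e·α_i^ℓ, so α_err = S_1/S_0.
  S_0^{−1} = 6^{−1} = 11 (mod 13), so α_err = 9·11 = 99 ≡ 8 = α_3. Error position i = 3.
  Consistency check: S_2/S_1 = 7·3 = 21 ≡ 8 = α_err ✓ (single-error assumption holds).
Step 4: error magnitude e = S_0/v_3 = S_0·∏_{j≠3}(α_3 − α_j) = 6·2 = 12 ≡ 12 (mod 13).
Step 5: correct position 3: c_3 = r_3 − e = 12 − 12 ≡ 0 (mod 13). Hence c = [9, 7, 0, 6, 2].
  Check: interpolating c through the α_i gives m(x) = 8 + 12·x (degree < 2) with m(α_i) = c_i for every i, so c is indeed a codeword.
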